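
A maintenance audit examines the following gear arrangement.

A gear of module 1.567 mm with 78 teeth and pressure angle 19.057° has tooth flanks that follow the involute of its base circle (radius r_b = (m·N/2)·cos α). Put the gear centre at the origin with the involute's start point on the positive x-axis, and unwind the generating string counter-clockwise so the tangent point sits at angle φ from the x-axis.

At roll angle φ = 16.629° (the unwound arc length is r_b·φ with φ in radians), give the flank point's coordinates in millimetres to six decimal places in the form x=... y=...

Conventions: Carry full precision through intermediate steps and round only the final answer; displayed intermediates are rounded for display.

class = single-mesh tooth geometry [base-circle involute, m = 1.567, 78T]
pitch radius r_p = m·N/2 = 1.567·78/2 = 61.113000
base radius r_b = r_p·cos α = 61.113000·cos 19.057° = 57.763654
roll angle φ = 16.629° = 0.29023080 rad
x = r_b·(cos φ + φ·sin φ) = 60.145491
y = r_b·(sin φ − φ·cos φ) = 0.466768

x=60.145491 y=0.466768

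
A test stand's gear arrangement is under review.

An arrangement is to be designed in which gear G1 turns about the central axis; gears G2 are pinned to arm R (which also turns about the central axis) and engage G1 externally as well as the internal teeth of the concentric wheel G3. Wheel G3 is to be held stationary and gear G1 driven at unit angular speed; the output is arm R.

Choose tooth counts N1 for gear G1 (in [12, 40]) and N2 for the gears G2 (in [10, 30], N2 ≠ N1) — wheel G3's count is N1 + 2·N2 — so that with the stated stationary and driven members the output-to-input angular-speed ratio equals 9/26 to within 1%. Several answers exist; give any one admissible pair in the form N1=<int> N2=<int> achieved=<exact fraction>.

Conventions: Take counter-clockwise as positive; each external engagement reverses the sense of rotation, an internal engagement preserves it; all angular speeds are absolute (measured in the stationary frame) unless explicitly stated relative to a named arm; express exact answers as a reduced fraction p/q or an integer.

N1=27 N2=12 achieved=9/26

class = planetary set [ratio 9/26 wanted; Willis about the carrier]
Willis with ω_ring = 0: ω_arm/ω_sun = N1/(N1+N3); set equal to 9/26  ⇒  N3/N1 = 1/(9/26) − 1 = 17/9
N3 = N1 + 2·N2  ⇒  N2/N1 = (N3/N1 − 1)/2 = (17/9 − 1)/2 = 4/9
smallest multiple with N1 ≥ 12 and N2 ≥ 10: k = 3  ⇒  N1 = 3·9 = 27, N2 = 3·4 = 12 (N1 ≤ 40, N2 ≤ 30, N2 ≠ N1 ✓), N3 = 27 + 2·12 = 51
check: N1/(N1+N3) with N1 = 27, N3 = 51 gives 9/26; |achieved − target| = 0 ≤ 9/2600 ✓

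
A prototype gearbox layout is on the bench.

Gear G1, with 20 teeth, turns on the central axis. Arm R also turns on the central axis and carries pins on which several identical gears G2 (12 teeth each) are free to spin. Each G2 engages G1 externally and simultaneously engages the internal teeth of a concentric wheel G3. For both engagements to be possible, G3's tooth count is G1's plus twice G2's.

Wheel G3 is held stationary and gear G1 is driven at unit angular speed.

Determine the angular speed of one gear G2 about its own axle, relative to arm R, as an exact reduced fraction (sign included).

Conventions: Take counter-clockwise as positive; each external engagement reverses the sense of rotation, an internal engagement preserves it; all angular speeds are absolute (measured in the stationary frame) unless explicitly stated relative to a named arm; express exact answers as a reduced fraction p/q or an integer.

-55/48

planetary set (20T centre, 12T on arm, 44T internal) — Willis relation
ring teeth: 20 + 2·12 = 44
20(ω_sun−ω_arm) = −44(ω_ring−ω_arm),  ω_ring = 0, ω_sun = 1
20(1−ω_arm) = −44(0−ω_arm)  ⇒  64·ω_arm = 20  ⇒  ω_arm = 5/16
sun–planet mesh: 20·(1−5/16) = −12·(ω_p−ω_arm)  ⇒  ω_p−ω_arm = -55/48
exact speed ratio = -55/48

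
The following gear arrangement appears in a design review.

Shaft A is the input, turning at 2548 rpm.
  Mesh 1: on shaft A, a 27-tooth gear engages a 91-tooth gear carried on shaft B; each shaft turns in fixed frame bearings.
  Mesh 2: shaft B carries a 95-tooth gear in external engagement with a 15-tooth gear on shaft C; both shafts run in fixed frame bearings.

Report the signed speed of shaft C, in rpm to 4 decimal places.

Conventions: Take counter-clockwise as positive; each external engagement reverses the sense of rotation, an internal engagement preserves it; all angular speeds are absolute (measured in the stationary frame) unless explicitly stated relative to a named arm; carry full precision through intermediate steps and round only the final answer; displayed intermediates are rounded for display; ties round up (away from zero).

2-mesh fixed-axis compound train (all bearings frame-fixed)
mesh 1 [27T→91T]: ω = 2548.0000×27/91 = 756.0000 rpm, sense flips to −
mesh 2 [95T→15T]: ω = 756.0000×95/15 = 4788.0000 rpm, sense flips to +
signed output speed = +4788.0000 rpm

+4788.0000 rpm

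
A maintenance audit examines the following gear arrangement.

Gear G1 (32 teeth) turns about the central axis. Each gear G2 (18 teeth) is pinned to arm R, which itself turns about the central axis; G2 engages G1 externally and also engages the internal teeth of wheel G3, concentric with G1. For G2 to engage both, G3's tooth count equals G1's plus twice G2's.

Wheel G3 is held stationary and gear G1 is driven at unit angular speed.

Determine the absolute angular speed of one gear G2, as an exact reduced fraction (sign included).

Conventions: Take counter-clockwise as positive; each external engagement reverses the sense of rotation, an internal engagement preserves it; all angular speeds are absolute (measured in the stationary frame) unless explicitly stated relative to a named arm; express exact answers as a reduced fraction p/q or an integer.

planetary set (32T centre, 18T on arm, 68T internal) — Willis relation
ring teeth: 32 + 2·18 = 68
32(ω_sun−ω_arm) = −68(ω_ring−ω_arm),  ω_ring = 0, ω_sun = 1
32(1−ω_arm) = −68(0−ω_arm)  ⇒  100·ω_arm = 32  ⇒  ω_arm = 8/25
sun–planet mesh: 32·(1−8/25) = −18·(ω_p−ω_arm)  ⇒  ω_p−ω_arm = -272/225
ω_p = 8/25 − 272/225 = -8/9
exact speed ratio = -8/9

-8/9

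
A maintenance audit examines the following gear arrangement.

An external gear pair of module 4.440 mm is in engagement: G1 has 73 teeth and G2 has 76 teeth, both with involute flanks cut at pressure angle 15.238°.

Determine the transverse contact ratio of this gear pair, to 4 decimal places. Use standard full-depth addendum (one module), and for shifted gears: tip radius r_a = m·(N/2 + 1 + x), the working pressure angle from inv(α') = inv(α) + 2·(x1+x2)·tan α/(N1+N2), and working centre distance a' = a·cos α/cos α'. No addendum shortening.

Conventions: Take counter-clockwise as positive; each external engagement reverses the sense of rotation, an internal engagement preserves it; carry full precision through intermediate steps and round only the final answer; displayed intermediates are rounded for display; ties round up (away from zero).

topology: single-mesh involute geometry — m = 4.440, 73T/76T pair
base radii: r_b1 = 156.362358, r_b2 = 162.788208
tip radii: r_a1 = 166.500000, r_a2 = 173.160000
no profile shift: α' = α, a' = a
action lengths: √(r_a1²−r_b1²) = 57.210690, √(r_a2²−r_b2²) = 59.028678
base pitch p_b = π·m·cos α = 13.458269
CR = (57.210690 + 59.028678 − 330.780000·sin 15.23800°)/13.458269 = 2.177155
contact ratio ≈ 2.1772

2.1772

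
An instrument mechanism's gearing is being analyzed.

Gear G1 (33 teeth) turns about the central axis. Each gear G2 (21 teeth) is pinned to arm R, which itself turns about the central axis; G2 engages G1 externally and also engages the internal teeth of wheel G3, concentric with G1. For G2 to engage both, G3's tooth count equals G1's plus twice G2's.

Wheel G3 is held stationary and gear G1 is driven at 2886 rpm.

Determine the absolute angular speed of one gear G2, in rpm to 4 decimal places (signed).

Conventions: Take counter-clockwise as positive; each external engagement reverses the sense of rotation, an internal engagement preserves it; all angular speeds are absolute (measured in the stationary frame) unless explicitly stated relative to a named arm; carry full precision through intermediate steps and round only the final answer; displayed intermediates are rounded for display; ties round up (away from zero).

-2267.5714 rpm

planetary set (33T centre, 21T on arm, 75T internal) — Willis relation
normalise by the input: solve with ω_sun = 1, then scale by 2886 rpm
ring teeth: 33 + 2·21 = 75
33(ω_sun−ω_arm) = −75(ω_ring−ω_arm),  ω_ring = 0, ω_sun = 1
33(1−ω_arm) = −75(0−ω_arm)  ⇒  108·ω_arm = 33  ⇒  ω_arm = 11/36
sun–planet mesh: 33·(1−11/36) = −21·(ω_p−ω_arm)  ⇒  ω_p−ω_arm = -275/252
ω_p = 11/36 − 275/252 = -11/14
scale: ω_p = -11/14 × 2886 rpm = -2267.5714 rpm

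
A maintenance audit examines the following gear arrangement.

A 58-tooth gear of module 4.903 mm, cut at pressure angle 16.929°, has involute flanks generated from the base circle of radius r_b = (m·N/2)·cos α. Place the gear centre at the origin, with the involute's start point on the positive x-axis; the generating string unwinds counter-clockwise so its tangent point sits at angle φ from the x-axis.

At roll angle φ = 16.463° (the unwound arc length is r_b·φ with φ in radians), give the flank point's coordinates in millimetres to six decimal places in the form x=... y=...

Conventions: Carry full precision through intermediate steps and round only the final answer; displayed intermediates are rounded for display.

single-mesh involute tooth geometry (58T wheel at module 4.903)
pitch radius r_p = m·N/2 = 4.903·58/2 = 142.187000
base radius r_b = r_p·cos α = 142.187000·cos 16.929° = 136.025515
roll angle φ = 16.463° = 0.28733355 rad
x = r_b·(cos φ + φ·sin φ) = 141.525319
y = r_b·(sin φ − φ·cos φ) = 1.066764

x=141.525319 y=1.066764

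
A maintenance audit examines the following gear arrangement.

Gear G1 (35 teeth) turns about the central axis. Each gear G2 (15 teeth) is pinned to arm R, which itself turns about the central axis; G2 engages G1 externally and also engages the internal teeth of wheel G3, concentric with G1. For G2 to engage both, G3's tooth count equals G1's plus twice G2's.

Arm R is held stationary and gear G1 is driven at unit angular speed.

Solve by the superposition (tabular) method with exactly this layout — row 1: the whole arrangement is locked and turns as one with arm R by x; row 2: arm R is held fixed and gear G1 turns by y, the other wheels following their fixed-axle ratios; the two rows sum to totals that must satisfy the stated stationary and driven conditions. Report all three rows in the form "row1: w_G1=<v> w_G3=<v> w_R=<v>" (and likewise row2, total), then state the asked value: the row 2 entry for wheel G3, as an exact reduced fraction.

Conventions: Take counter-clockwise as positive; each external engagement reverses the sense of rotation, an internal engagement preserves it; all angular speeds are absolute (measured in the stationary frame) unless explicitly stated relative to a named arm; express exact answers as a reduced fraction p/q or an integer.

row1: w_G1=0 w_G3=0 w_R=0
row2: w_G1=1 w_G3=-7/13 w_R=0
total: w_G1=1 w_G3=-7/13 w_R=0
asked value: -7/13

recognized (axles ride arm R): planetary set, 35/15/65 teeth
superposition row 1 [locked train]: every member turns x
row 2: sun turns y, ring = −(35/65)·y, arm 0
boundary: total ω_arm = x = 0 and total ω_sun = x + y = 1  ⇒  y = 1, x = 0
row 2 ring = −(35/65)·1 = -7/13
totals (row 1 + row 2): sun 0 + 1 = 1, ring 0 + (-7/13) = -7/13, arm 0 + 0 = 0
asked cell (row2, ring) = -7/13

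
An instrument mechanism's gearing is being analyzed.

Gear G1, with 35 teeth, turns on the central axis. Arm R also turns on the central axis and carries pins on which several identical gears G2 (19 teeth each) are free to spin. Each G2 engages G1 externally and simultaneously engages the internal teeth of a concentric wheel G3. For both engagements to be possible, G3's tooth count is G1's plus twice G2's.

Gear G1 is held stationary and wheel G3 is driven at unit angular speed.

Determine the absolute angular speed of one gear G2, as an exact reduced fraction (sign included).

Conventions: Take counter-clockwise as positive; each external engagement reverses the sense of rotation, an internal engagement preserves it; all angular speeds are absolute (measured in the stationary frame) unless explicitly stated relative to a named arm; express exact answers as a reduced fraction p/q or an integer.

73/38

planetary set (35T centre, 19T on arm, 73T internal) — Willis relation
ring teeth: 35 + 2·19 = 73
35(ω_sun−ω_arm) = −73(ω_ring−ω_arm),  ω_sun = 0, ω_ring = 1
35(0−ω_arm) = −73(1−ω_arm)  ⇒  108·ω_arm = 73  ⇒  ω_arm = 73/108
sun–planet mesh: 35·(0−73/108) = −19·(ω_p−ω_arm)  ⇒  ω_p−ω_arm = 2555/2052
ω_p = 73/108 + 2555/2052 = 73/38
exact speed ratio = 73/38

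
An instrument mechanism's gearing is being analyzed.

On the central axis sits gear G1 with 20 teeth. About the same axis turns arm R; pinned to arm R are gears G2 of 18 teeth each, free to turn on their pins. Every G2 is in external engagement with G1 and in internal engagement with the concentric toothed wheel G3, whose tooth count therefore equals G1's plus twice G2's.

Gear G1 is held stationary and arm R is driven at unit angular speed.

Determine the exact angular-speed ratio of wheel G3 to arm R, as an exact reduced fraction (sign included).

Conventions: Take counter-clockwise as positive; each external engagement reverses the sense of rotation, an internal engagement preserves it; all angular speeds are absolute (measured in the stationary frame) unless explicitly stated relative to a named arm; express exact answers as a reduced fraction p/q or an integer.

planetary set (20T centre, 18T on arm, 56T internal) — Willis relation
ring teeth: 20 + 2·18 = 56
20(ω_sun−ω_arm) = −56(ω_ring−ω_arm),  ω_sun = 0, ω_arm = 1
ω_ring = 1 − (20/56)(0−1) = 19/14
ω_out/ω_in = 19/14

19/14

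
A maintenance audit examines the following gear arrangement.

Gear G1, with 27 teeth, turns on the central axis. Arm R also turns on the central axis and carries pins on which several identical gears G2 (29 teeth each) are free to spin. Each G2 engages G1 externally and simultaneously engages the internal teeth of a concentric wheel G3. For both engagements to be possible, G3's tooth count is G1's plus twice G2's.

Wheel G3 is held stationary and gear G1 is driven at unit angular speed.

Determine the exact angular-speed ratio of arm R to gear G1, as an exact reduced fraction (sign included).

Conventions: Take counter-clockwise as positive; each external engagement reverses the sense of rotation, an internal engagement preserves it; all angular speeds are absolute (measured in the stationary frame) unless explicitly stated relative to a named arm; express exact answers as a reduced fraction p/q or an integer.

27/112

recognized (axles ride arm R): planetary set, 27/29/85 teeth
ring teeth: 27 + 2·29 = 85
27(ω_sun−ω_arm) = −85(ω_ring−ω_arm),  ω_ring = 0, ω_sun = 1
27(1−ω_arm) = −85(0−ω_arm)  ⇒  112·ω_arm = 27  ⇒  ω_arm = 27/112
ω_out/ω_in = 27/112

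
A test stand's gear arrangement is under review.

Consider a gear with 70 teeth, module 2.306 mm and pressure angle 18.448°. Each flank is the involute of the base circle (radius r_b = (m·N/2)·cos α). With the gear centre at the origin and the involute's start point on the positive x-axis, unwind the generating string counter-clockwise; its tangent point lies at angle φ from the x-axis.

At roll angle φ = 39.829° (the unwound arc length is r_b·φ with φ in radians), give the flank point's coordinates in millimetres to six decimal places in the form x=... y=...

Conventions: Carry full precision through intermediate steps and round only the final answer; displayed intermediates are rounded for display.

recognized (one wheel, involute flank): single-mesh tooth geometry, m = 2.306, N = 70
pitch radius r_p = m·N/2 = 2.306·70/2 = 80.710000
base radius r_b = r_p·cos α = 80.710000·cos 18.448° = 76.562413
roll angle φ = 39.829° = 0.69514719 rad
x = r_b·(cos φ + φ·sin φ) = 92.885532
y = r_b·(sin φ − φ·cos φ) = 8.165660

x=92.885532 y=8.165660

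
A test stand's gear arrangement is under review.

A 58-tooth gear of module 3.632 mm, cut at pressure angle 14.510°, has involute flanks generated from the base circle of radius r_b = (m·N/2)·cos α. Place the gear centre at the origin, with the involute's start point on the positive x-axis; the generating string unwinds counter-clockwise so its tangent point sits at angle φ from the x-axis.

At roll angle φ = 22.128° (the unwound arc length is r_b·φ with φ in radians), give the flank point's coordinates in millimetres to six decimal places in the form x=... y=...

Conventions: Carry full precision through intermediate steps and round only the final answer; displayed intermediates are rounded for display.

x=109.291799 y=1.928908

topology: single-mesh involute geometry — m = 3.632, N = 58
pitch radius r_p = m·N/2 = 3.632·58/2 = 105.328000
base radius r_b = r_p·cos α = 105.328000·cos 14.510° = 101.968450
roll angle φ = 22.128° = 0.38620646 rad
x = r_b·(cos φ + φ·sin φ) = 109.291799
y = r_b·(sin φ − φ·cos φ) = 1.928908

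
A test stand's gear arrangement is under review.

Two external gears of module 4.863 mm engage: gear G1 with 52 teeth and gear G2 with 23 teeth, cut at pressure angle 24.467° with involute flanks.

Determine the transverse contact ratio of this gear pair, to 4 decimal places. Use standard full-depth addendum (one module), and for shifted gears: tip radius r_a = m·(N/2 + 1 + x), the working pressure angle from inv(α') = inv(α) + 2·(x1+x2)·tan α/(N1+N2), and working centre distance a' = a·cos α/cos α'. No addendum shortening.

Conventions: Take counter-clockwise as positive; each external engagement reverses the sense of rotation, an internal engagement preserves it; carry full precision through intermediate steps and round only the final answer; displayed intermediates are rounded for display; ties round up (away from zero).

1.5037

class = single-mesh tooth geometry [involute pair 52T × 23T, m = 4.863]
base radii: r_b1 = 115.083863, r_b2 = 50.902478
tip radii: r_a1 = 131.301000, r_a2 = 60.787500
no profile shift: α' = α, a' = a
action lengths: √(r_a1²−r_b1²) = 63.211209, √(r_a2²−r_b2²) = 33.227367
base pitch p_b = π·m·cos α = 13.905639
CR = (63.211209 + 33.227367 − 182.362500·sin 24.46700°)/13.905639 = 1.503683
contact ratio ≈ 1.5037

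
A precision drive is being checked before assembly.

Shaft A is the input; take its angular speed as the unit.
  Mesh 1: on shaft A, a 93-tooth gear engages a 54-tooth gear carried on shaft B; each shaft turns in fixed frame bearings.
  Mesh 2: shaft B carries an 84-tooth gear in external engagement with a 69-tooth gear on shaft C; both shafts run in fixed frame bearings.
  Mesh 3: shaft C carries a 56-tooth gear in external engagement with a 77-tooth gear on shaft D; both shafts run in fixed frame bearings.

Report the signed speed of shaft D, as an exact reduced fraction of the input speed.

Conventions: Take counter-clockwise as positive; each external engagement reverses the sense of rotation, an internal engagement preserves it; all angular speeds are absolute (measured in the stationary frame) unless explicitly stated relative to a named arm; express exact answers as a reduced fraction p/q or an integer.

3-mesh fixed-axis compound train (all bearings frame-fixed)
mesh 1 [93T→54T]: |ω|/ω_in = 1×93/54 = 31/18, sense flips to −
mesh 2 [84T→69T]: |ω|/ω_in = (31/18)×84/69 = 434/207, sense flips to +
mesh 3 [56T→77T]: |ω|/ω_in = (434/207)×56/77 = 3472/2277, sense flips to −
signed output speed (× input speed) = -3472/2277

-3472/2277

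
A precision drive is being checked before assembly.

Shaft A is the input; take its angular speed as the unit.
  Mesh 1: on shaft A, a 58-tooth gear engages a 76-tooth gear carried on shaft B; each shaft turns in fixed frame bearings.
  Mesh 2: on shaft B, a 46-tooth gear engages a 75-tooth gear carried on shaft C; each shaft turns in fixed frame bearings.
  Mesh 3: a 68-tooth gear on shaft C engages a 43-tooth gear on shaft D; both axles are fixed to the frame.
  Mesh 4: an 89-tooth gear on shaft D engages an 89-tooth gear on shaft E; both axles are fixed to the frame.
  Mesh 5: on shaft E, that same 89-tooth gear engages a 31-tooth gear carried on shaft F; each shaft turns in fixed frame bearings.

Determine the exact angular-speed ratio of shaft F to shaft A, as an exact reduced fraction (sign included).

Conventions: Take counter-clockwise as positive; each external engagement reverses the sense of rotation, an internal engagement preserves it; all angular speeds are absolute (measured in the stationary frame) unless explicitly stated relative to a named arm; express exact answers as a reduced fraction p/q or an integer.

-4036684/1899525

class = fixed-axis compound train [5 meshes; 5 ratios multiply, 5 sense flips]
mesh 1 [58T→76T]: running ratio 29/38, sense −
mesh 2 [46T→75T]: running ratio 667/1425, sense +
mesh 3 [68T→43T]: running ratio 45356/61275, sense −
mesh 4 [89T→89T]: running ratio 45356/61275, sense +
mesh 5 [89T→31T]: running ratio 4036684/1899525, sense −
ω_out/ω_in = -4036684/1899525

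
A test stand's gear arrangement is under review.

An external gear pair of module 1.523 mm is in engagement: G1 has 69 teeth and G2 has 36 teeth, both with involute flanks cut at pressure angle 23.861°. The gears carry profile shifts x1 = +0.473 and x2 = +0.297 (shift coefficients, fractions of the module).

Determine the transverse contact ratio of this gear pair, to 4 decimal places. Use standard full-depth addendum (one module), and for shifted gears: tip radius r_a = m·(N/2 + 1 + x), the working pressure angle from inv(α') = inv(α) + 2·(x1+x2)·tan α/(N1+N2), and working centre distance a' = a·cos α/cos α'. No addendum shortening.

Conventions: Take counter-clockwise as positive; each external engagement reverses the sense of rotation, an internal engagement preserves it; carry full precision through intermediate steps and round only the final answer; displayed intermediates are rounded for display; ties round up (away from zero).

recognized (one external pair, fixed centres): single-mesh tooth geometry, m = 1.523, N1 = 69, N2 = 36
base radii: r_b1 = 48.052582, r_b2 = 25.070912
tip radii: r_a1 = 54.786879, r_a2 = 29.389331
inv(α') = inv(23.861°) + 2·(+0.473+0.297)·tan α/(69+36) = 0.03235932  ⇒  α' = 25.61095°
a' = a·cos α / cos α' = 79.9575·cos 23.861°/cos 25.61095° = 81.090656
action lengths: √(r_a1²−r_b1²) = 26.316374, √(r_a2²−r_b2²) = 15.335649
base pitch p_b = π·m·cos α = 4.375700
CR = (26.316374 + 15.335649 − 81.090656·sin 25.61095°)/4.375700 = 1.508315
contact ratio ≈ 1.5083

1.5083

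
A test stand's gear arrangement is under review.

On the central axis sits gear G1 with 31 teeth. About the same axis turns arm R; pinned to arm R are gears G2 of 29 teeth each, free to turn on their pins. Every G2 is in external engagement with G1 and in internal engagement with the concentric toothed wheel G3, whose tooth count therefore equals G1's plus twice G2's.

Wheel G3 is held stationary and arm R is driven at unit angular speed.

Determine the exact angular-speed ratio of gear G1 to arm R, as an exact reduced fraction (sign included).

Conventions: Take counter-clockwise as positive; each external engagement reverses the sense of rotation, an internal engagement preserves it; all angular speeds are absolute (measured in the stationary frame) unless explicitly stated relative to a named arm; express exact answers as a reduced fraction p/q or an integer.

120/31

topology: planetary set — G1 31T / G2 29T / G3 89T, arm = carrier (Willis)
ring teeth: 31 + 2·29 = 89
31(ω_sun−ω_arm) = −89(ω_ring−ω_arm),  ω_ring = 0, ω_arm = 1
ω_sun = 1 − (89/31)(0−1) = 120/31
ω_out/ω_in = 120/31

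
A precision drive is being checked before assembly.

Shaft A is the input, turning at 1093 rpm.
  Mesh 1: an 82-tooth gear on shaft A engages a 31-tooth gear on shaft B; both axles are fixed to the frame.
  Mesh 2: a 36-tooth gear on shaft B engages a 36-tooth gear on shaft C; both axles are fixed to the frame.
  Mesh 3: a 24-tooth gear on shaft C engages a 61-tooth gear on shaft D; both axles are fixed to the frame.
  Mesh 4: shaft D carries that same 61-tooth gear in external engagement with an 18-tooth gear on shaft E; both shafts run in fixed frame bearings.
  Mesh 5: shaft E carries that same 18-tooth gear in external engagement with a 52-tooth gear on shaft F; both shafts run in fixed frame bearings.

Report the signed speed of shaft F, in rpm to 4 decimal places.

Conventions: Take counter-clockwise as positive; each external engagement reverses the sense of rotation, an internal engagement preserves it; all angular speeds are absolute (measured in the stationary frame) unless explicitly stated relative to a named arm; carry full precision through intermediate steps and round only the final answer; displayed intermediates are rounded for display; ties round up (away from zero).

-1334.3821 rpm

recognized (6 fixed axles, 5 meshes): fixed-axis compound train
mesh 1 [82T→31T]: ω = 1093.0000×82/31 = 2891.1613 rpm, sense flips to −
mesh 2 [36T→36T]: ω = 2891.1613×36/36 = 2891.1613 rpm, sense flips to +
mesh 3 [24T→61T]: ω = 2891.1613×24/61 = 1137.5061 rpm, sense flips to −
mesh 4 [61T→18T]: ω = 1137.5061×61/18 = 3854.8817 rpm, sense flips to +
mesh 5 [18T→52T]: ω = 3854.8817×18/52 = 1334.3821 rpm, sense flips to −
signed output speed = -1334.3821 rpm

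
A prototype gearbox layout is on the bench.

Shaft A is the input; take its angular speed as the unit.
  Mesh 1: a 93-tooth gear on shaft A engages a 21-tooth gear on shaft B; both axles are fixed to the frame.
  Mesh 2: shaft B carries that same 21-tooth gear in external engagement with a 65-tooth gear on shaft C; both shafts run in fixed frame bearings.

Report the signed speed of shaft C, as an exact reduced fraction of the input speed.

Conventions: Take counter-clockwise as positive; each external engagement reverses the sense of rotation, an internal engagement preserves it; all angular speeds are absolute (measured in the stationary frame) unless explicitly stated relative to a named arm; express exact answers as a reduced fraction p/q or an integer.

93/65

2-mesh fixed-axis compound train (all bearings frame-fixed)
mesh 1 [93T→21T]: |ω|/ω_in = 1×93/21 = 31/7, sense flips to −
mesh 2 [21T→65T]: |ω|/ω_in = (31/7)×21/65 = 93/65, sense flips to +
signed output speed (× input speed) = 93/65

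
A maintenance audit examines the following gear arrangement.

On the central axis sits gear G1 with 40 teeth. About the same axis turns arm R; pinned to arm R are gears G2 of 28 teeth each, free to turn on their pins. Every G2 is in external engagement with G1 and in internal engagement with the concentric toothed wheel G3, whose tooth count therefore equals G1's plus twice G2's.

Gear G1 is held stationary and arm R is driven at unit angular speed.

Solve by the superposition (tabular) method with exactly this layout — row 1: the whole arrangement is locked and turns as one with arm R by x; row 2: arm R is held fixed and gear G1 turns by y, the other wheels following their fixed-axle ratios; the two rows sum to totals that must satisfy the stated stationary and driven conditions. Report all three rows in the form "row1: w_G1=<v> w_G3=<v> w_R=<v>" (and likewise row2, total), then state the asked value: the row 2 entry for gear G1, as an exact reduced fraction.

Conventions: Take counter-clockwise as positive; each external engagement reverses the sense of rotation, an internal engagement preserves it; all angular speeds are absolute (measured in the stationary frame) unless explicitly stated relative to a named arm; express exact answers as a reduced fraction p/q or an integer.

row1: w_G1=1 w_G3=1 w_R=1
row2: w_G1=-1 w_G3=5/12 w_R=0
total: w_G1=0 w_G3=17/12 w_R=1
asked value: -1

recognized (axles ride arm R): planetary set, 40/28/96 teeth
superposition row 1 [locked train]: every member turns x
superposition row 2 [arm held]: sun y, ring −(40/96)·y, arm 0
boundary: total ω_sun = x + y = 0 and total ω_arm = x = 1  ⇒  y = -1, x = 1
row 2 ring = −(40/96)·(-1) = 5/12
totals (row 1 + row 2): sun 1 + (-1) = 0, ring 1 + 5/12 = 17/12, arm 1 + 0 = 1
asked cell (row2, sun) = -1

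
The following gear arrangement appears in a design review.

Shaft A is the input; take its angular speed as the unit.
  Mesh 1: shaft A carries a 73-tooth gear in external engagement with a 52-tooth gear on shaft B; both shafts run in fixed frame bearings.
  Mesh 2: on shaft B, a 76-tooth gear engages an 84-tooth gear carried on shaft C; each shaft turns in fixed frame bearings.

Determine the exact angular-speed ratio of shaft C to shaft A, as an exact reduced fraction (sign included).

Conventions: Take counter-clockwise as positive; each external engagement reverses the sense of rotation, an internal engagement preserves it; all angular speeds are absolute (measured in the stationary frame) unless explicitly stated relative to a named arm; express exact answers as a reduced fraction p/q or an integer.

class = fixed-axis compound train [2 meshes; 2 ratios multiply, 2 sense flips]
mesh 1 [73T→52T]: running ratio 73/52, sense −
mesh 2 [76T→84T]: running ratio 1387/1092, sense +
ω_out/ω_in = 1387/1092

1387/1092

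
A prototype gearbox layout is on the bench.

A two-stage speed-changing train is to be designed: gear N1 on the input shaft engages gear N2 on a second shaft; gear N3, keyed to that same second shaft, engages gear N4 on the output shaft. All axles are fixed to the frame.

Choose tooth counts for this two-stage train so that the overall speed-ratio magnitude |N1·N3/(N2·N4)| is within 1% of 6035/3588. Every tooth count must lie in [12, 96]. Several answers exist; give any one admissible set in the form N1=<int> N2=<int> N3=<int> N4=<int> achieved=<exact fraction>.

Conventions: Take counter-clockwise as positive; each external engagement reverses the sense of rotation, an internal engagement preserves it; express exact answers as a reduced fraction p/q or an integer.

N1=71 N2=39 N3=85 N4=92 achieved=6035/3588

2-stage fixed-axis compound train for ratio 6035/3588
target = 6035/3588 in lowest terms: an exact hit needs N1·N3 = k·6035 and N2·N4 = k·3588 for one integer k, every count in [12, 96]; additionally prefer no 1:1 stage (N1 ≠ N2, N3 ≠ N4)
k = 1: N1·N3 = 6035 = 71·85, N2·N4 = 3588 = 39·92
achieved = 71·85/(39·92) = 6035/3588; |achieved − target| = 0 ≤ 1207/71760 ✓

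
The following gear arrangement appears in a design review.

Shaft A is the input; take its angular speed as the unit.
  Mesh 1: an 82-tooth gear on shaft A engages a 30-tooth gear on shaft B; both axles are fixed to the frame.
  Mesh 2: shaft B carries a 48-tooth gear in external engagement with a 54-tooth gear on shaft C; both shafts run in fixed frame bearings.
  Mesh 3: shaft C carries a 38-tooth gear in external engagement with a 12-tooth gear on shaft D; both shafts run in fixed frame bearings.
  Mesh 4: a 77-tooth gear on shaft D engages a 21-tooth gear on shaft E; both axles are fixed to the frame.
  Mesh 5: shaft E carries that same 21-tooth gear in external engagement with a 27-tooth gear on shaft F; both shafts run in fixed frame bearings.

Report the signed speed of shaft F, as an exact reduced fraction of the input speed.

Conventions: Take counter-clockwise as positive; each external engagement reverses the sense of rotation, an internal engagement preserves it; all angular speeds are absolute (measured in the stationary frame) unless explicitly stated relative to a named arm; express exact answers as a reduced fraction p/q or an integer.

-239932/10935

5-mesh fixed-axis compound train (all bearings frame-fixed)
mesh 1 [82T→30T]: |ω|/ω_in = 1×82/30 = 41/15, sense flips to −
mesh 2 [48T→54T]: |ω|/ω_in = (41/15)×48/54 = 328/135, sense flips to +
mesh 3 [38T→12T]: |ω|/ω_in = (328/135)×38/12 = 3116/405, sense flips to −
mesh 4 [77T→21T]: |ω|/ω_in = (3116/405)×77/21 = 34276/1215, sense flips to +
mesh 5 [21T→27T]: |ω|/ω_in = (34276/1215)×21/27 = 239932/10935, sense flips to −
signed output speed (× input speed) = -239932/10935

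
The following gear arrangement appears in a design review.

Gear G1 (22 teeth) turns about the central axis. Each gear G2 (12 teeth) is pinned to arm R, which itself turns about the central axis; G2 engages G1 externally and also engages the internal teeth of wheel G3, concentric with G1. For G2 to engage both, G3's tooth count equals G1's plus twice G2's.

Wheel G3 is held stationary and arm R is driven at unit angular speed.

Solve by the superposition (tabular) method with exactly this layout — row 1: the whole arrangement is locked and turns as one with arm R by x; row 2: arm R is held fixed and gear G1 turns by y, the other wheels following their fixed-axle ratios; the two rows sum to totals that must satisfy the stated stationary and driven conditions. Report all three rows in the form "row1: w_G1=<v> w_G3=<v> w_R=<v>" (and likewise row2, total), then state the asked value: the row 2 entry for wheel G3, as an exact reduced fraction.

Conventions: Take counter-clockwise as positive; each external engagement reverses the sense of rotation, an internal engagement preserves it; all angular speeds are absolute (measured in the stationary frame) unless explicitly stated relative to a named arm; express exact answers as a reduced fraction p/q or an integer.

row1: w_G1=1 w_G3=1 w_R=1
row2: w_G1=23/11 w_G3=-1 w_R=0
total: w_G1=34/11 w_G3=0 w_R=1
asked value: -1

planetary set (22T centre, 12T on arm, 46T internal) — Willis relation
row 1 (train locked, turned with arm): all members turn x
row 2: sun turns y, ring = −(22/46)·y, arm 0
boundary: total ω_ring = x − (22/46)·y = 0 and total ω_arm = x = 1  ⇒  y = 23/11, x = 1
row 2 ring = −(22/46)·23/11 = -1
totals (row 1 + row 2): sun 1 + 23/11 = 34/11, ring 1 + (-1) = 0, arm 1 + 0 = 1
asked cell (row2, ring) = -1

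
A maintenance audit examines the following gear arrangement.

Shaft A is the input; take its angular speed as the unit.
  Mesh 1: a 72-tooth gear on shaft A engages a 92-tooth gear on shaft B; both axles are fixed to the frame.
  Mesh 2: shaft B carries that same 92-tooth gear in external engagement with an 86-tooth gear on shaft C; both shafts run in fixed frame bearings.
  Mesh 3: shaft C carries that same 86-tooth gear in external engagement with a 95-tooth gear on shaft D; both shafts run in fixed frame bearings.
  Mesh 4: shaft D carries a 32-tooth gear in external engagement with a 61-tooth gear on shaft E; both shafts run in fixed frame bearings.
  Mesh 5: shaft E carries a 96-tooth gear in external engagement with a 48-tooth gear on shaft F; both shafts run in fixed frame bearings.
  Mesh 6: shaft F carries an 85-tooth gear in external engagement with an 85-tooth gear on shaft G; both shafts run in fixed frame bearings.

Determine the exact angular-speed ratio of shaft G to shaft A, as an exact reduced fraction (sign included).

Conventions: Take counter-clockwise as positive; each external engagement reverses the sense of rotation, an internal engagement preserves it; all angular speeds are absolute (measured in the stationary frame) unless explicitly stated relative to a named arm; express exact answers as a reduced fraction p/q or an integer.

class = fixed-axis compound train [6 meshes; 6 ratios multiply, 6 sense flips]
mesh 1 [72T→92T]: running ratio 18/23, sense −
mesh 2 [92T→86T]: running ratio 36/43, sense +
mesh 3 [86T→95T]: running ratio 72/95, sense −
mesh 4 [32T→61T]: running ratio 2304/5795, sense +
mesh 5 [96T→48T]: running ratio 4608/5795, sense −
mesh 6 [85T→85T]: running ratio 4608/5795, sense +
ω_out/ω_in = 4608/5795

4608/5795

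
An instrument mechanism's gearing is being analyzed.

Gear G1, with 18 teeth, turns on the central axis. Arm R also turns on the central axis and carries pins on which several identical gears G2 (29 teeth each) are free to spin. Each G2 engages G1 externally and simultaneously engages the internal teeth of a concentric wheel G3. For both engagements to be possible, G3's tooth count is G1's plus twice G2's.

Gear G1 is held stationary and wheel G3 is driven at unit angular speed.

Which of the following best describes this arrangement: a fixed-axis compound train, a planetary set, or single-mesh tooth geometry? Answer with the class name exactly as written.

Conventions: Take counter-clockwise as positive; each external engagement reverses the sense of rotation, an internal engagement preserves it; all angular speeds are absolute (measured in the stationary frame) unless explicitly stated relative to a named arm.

planetary set

recognized (axles ride arm R): planetary set, 18/29/76 teeth
classification: planetary set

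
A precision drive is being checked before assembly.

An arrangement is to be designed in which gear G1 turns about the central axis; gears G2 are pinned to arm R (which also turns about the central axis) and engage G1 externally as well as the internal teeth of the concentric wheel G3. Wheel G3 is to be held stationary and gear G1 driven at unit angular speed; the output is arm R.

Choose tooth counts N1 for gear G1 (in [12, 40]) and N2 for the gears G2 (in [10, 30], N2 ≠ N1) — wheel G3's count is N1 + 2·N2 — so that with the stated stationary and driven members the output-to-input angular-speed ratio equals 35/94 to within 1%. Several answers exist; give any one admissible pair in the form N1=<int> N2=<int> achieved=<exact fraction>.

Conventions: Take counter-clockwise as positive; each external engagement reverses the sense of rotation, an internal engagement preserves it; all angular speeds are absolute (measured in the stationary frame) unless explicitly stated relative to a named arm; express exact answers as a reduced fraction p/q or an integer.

class = planetary set [ratio 35/94 wanted; Willis about the carrier]
Willis with ω_ring = 0: ω_arm/ω_sun = N1/(N1+N3); set equal to 35/94  ⇒  N3/N1 = 1/(35/94) − 1 = 59/35
N3 = N1 + 2·N2  ⇒  N2/N1 = (N3/N1 − 1)/2 = (59/35 − 1)/2 = 12/35
smallest multiple with N1 ≥ 12 and N2 ≥ 10: k = 1  ⇒  N1 = 1·35 = 35, N2 = 1·12 = 12 (N1 ≤ 40, N2 ≤ 30, N2 ≠ N1 ✓), N3 = 35 + 2·12 = 59
check: N1/(N1+N3) with N1 = 35, N3 = 59 gives 35/94; |achieved − target| = 0 ≤ 7/1880 ✓

N1=35 N2=12 achieved=35/94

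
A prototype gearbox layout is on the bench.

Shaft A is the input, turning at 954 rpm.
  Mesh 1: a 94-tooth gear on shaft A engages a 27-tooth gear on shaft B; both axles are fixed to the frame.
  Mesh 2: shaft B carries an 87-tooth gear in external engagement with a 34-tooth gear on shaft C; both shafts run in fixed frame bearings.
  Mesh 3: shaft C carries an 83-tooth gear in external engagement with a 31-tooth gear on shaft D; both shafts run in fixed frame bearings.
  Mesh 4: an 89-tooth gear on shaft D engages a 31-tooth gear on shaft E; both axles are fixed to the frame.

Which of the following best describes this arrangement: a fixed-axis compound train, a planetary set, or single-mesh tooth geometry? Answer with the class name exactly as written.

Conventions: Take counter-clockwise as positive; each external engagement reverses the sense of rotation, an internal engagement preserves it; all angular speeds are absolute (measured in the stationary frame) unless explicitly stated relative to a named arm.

fixed-axis compound train

4-mesh fixed-axis compound train (all bearings frame-fixed)
classification: fixed-axis compound train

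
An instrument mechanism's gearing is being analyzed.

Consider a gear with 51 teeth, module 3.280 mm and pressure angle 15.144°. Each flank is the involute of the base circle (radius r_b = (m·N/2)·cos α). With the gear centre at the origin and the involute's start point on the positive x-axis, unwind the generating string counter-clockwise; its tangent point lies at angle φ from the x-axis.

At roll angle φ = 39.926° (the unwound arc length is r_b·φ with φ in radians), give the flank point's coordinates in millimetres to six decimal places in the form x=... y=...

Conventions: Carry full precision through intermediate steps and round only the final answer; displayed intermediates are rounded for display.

topology: single-mesh involute geometry — m = 3.280, N = 51
pitch radius r_p = m·N/2 = 3.280·51/2 = 83.640000
base radius r_b = r_p·cos α = 83.640000·cos 15.144° = 80.735375
roll angle φ = 39.926° = 0.69684016 rad
x = r_b·(cos φ + φ·sin φ) = 98.021173
y = r_b·(sin φ − φ·cos φ) = 8.671714

x=98.021173 y=8.671714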